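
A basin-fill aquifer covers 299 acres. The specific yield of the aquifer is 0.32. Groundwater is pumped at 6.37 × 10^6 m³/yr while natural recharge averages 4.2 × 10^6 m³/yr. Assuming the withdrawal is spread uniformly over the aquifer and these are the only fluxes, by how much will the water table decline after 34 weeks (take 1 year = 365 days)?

A = 299 acres = 1.21 × 10^6 m²
Net abstraction = 6.37 × 10^6 − 4.2 × 10^6 = 2.17 × 10^6 m³/yr
Q_net = 2.17 × 10^6 m³/yr = 5945 m³/d
t = 34 weeks = 238 d
ΔV = Q × t = 5945 m³/d × 238 d = 1.415 × 10^6 m³
Δh = ΔV / (Sy × A) = 1.415 × 10^6 / (0.32 × 1.21 × 10^6) = 3.654 m

Δh ≈ 3.65 m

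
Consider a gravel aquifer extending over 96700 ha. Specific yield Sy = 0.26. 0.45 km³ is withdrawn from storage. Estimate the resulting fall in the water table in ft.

Δh ≈ 5.87 ft

A = 96700 ha = 9.67 × 10^8 m²
ΔV = 0.45 km³ = 4.5 × 10^8 m³
Δh = ΔV / (Sy × A) = 4.5 × 10^8 m³ / (0.26 × 9.67 × 10^8 m²) = 1.79 m
Δh = 1.79 m = 5.872 ft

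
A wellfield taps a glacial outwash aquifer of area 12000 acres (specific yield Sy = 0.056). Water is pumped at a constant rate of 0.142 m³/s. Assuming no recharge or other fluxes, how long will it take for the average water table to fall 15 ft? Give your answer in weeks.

A = 12000 acres = 4.856 × 10^7 m²
Δh = 15 ft = 4.572 m
ΔV = Sy × A × Δh = 0.056 × 4.856 × 10^7 × 4.572 = 1.243 × 10^7 m³
Q = 0.142 m³/s = 12270 m³/d
t = ΔV / Q = 1.243 × 10^7 m³ / 12270 m³/d = 1013 d
t = 1013 d ≈ 144.8 weeks

t ≈ 145 weeks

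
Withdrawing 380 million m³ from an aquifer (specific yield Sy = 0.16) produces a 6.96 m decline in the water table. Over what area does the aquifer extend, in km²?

A ≈ 341 km²

ΔV = 380 million m³ = 3.8 × 10^8 m³
A = ΔV / (Sy × Δh) = 3.8 × 10^8 / (0.16 × 6.96) = 3.412 × 10^8 m²
A = 3.412 × 10^8 m² = 341.2 km²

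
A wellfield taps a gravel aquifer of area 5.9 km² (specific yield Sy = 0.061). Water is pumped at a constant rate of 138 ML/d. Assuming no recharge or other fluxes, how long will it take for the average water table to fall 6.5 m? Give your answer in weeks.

A = 5.9 km² = 5.9 × 10^6 m²
ΔV = Sy × A × Δh = 0.061 × 5.9 × 10^6 × 6.5 = 2.339 × 10^6 m³
Q = 138 ML/d = 1.38 × 10^5 m³/d
t = ΔV / Q = 2.339 × 10^6 m³ / 1.38 × 10^5 m³/d = 16.95 d
t = 16.95 d ≈ 2.422 weeks

t ≈ 2.42 weeks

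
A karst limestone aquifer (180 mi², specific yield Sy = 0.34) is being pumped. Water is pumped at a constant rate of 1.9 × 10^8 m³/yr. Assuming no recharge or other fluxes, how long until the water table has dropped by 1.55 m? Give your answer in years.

A = 180 mi² = 4.662 × 10^8 m²
ΔV = Sy × A × Δh = 0.34 × 4.662 × 10^8 × 1.55 = 2.457 × 10^8 m³
Q = 1.9 × 10^8 m³/yr = 5.205 × 10^5 m³/d
t = ΔV / Q = 2.457 × 10^8 m³ / 5.205 × 10^5 m³/d = 472 d
t = 472 d ≈ 1.293 years

t ≈ 1.29 years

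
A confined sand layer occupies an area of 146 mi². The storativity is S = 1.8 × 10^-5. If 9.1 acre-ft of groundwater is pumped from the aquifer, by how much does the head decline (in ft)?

A = 146 mi² = 3.781 × 10^8 m²
ΔV = 9.1 acre-ft = 11220 m³
Δh = ΔV / (S × A) = 11220 m³ / (1.8 × 10^-5 × 3.781 × 10^8 m²) = 1.649 m
Δh = 1.649 m = 5.41 ft

Δh ≈ 5.41 ft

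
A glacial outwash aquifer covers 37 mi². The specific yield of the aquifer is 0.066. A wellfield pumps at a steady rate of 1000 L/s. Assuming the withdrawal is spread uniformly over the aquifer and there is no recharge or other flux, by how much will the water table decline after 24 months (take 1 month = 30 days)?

Δh ≈ 9.84 m

A = 37 mi² = 9.583 × 10^7 m²
Q = 1000 L/s = 86400 m³/d
t = 24 months = 720 d
ΔV = Q × t = 86400 m³/d × 720 d = 6.221 × 10^7 m³
Δh = ΔV / (Sy × A) = 6.221 × 10^7 / (0.066 × 9.583 × 10^7) = 9.836 m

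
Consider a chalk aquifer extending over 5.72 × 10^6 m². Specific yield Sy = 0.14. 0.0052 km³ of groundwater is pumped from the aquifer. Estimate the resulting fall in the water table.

ΔV = 0.0052 km³ = 5.2 × 10^6 m³
Δh = ΔV / (Sy × A) = 5.2 × 10^6 m³ / (0.14 × 5.72 × 10^6 m²) = 6.494 m

Δh ≈ 6.49 m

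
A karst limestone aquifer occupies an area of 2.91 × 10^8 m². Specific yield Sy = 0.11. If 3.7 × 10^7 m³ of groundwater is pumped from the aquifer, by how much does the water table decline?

Δh = ΔV / (Sy × A) = 3.7 × 10^7 m³ / (0.11 × 2.91 × 10^8 m²) = 1.156 m

Δh ≈ 1.16 m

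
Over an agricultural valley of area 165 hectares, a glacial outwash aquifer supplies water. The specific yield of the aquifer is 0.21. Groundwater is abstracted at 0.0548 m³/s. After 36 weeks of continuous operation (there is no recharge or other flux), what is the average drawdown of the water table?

A = 165 hectares = 1.65 × 10^6 m²
Q = 0.0548 m³/s = 4735 m³/d
t = 36 weeks = 252 d
ΔV = Q × t = 4735 m³/d × 252 d = 1.193 × 10^6 m³
Δh = ΔV / (Sy × A) = 1.193 × 10^6 / (0.21 × 1.65 × 10^6) = 3.443 m

Δh ≈ 3.44 m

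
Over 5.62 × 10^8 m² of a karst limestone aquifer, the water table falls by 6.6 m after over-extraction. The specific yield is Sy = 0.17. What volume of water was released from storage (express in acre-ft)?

ΔV ≈ 5.11 × 10^5 acre-ft

ΔV = Sy × A × Δh = 0.17 × 5.62 × 10^8 m² × 6.6 m = 6.306 × 10^8 m³
ΔV = 6.306 × 10^8 m³ = 5.112 × 10^5 acre-ft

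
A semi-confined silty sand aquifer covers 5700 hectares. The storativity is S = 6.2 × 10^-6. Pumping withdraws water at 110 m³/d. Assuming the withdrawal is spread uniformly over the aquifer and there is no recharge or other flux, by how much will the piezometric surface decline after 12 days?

A = 5700 hectares = 5.7 × 10^7 m²
ΔV = Q × t = 110 m³/d × 12 d = 1320 m³
Δh = ΔV / (S × A) = 1320 / (6.2 × 10^-6 × 5.7 × 10^7) = 3.735 m

Δh ≈ 3.74 m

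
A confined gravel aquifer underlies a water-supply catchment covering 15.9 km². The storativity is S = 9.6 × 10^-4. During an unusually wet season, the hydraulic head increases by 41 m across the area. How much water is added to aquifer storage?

A = 15.9 km² = 1.59 × 10^7 m²
ΔV = S × A × Δh = 9.6 × 10^-4 × 1.59 × 10^7 m² × 41 m = 6.258 × 10^5 m³

ΔV ≈ 6.26 × 10^5 m³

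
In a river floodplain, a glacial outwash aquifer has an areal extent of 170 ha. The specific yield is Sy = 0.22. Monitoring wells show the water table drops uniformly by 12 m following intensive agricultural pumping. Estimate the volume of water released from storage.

A = 170 ha = 1.7 × 10^6 m²
ΔV = Sy × A × Δh = 0.22 × 1.7 × 10^6 m² × 12 m = 4.488 × 10^6 m³

ΔV ≈ 4.49 × 10^6 m³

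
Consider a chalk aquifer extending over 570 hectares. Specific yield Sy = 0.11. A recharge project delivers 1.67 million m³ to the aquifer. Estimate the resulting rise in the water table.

A = 570 hectares = 5.7 × 10^6 m²
ΔV = 1.67 million m³ = 1.67 × 10^6 m³
Δh = ΔV / (Sy × A) = 1.67 × 10^6 m³ / (0.11 × 5.7 × 10^6 m²) = 2.663 m

Δh ≈ 2.66 m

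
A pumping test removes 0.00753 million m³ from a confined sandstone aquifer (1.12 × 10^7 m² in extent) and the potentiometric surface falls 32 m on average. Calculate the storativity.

S ≈ 2.1 × 10^-5

ΔV = 0.00753 million m³ = 7530 m³
S = ΔV / (A × Δh) = 7530 m³ / (1.12 × 10^7 m² × 32 m) = 2.101 × 10^-5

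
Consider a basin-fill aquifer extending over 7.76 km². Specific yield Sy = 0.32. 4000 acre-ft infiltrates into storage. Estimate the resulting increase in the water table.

Δh ≈ 1.99 m

A = 7.76 km² = 7.76 × 10^6 m²
ΔV = 4000 acre-ft = 4.934 × 10^6 m³
Δh = ΔV / (Sy × A) = 4.934 × 10^6 m³ / (0.32 × 7.76 × 10^6 m²) = 1.987 m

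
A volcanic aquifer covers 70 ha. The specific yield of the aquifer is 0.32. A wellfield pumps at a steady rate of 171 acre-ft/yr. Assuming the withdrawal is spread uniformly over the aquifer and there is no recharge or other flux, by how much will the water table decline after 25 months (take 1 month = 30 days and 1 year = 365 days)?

A = 70 ha = 7 × 10^5 m²
Q = 171 acre-ft/yr = 577.9 m³/d
t = 25 months = 750 d
ΔV = Q × t = 577.9 m³/d × 750 d = 4.334 × 10^5 m³
Δh = ΔV / (Sy × A) = 4.334 × 10^5 / (0.32 × 7 × 10^5) = 1.935 m

Δh ≈ 1.93 m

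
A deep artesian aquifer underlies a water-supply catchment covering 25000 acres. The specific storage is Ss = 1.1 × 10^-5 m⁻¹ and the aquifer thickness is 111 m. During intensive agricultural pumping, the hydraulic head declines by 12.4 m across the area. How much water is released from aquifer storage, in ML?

ΔV ≈ 1530 ML

S = Ss × b = 1.1 × 10^-5 m⁻¹ × 111 m = 1.221 × 10^-3
A = 25000 acres = 1.012 × 10^8 m²
ΔV = S × A × Δh = 0.001221 × 1.012 × 10^8 m² × 12.4 m = 1.532 × 10^6 m³
ΔV = 1.532 × 10^6 m³ = 1532 ML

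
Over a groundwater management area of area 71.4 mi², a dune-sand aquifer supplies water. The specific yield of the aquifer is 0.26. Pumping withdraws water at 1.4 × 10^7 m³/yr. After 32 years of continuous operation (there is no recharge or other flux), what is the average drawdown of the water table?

Δh ≈ 9.32 m

A = 71.4 mi² = 1.849 × 10^8 m²
Q = 1.4 × 10^7 m³/yr = 38360 m³/d
t = 32 years = 11680 d
ΔV = Q × t = 38360 m³/d × 11680 d = 4.48 × 10^8 m³
Δh = ΔV / (Sy × A) = 4.48 × 10^8 / (0.26 × 1.849 × 10^8) = 9.318 m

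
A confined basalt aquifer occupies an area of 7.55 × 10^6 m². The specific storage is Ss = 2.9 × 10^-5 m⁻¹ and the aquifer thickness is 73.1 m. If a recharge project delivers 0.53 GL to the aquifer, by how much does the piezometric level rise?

Δh ≈ 33.1 m

S = Ss × b = 2.9 × 10^-5 m⁻¹ × 73.1 m = 2.12 × 10^-3
ΔV = 0.53 GL = 5.3 × 10^5 m³
Δh = ΔV / (S × A) = 5.3 × 10^5 m³ / (0.00212 × 7.55 × 10^6 m²) = 33.11 m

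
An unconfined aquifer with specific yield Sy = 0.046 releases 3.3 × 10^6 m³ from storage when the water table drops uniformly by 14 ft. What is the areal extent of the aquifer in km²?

Δh = 14 ft = 4.267 m
A = ΔV / (Sy × Δh) = 3.3 × 10^6 / (0.046 × 4.267) = 1.681 × 10^7 m²
A = 1.681 × 10^7 m² = 16.81 km²

A ≈ 16.8 km²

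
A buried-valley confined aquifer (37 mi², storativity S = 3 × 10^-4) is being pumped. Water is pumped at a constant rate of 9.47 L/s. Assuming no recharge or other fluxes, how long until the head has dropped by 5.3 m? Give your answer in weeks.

A = 37 mi² = 9.583 × 10^7 m²
ΔV = S × A × Δh = 3 × 10^-4 × 9.583 × 10^7 × 5.3 = 1.524 × 10^5 m³
Q = 9.47 L/s = 818.2 m³/d
t = ΔV / Q = 1.524 × 10^5 m³ / 818.2 m³/d = 186.2 d
t = 186.2 d ≈ 26.6 weeks

t ≈ 26.6 weeks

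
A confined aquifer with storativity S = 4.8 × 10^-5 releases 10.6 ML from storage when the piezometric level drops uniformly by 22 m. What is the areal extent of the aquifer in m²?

ΔV = 10.6 ML = 10600 m³
A = ΔV / (S × Δh) = 10600 / (4.8 × 10^-5 × 22) = 1.004 × 10^7 m²

A ≈ 1 × 10^7 m²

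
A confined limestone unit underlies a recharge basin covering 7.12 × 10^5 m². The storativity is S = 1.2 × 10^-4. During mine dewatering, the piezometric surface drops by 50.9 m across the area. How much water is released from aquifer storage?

ΔV = S × A × Δh = 1.2 × 10^-4 × 7.12 × 10^5 m² × 50.9 m = 4349 m³

ΔV ≈ 4350 m³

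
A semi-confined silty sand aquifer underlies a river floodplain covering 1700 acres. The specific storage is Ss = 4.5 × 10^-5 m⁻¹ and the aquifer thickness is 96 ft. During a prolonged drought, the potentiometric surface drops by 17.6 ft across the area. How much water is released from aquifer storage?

ΔV ≈ 48600 m³

b = 96 ft = 29.26 m
S = Ss × b = 4.5 × 10^-5 m⁻¹ × 29.26 m = 1.317 × 10^-3
A = 1700 acres = 6.88 × 10^6 m²
Δh = 17.6 ft = 5.364 m
ΔV = S × A × Δh = 0.001317 × 6.88 × 10^6 m² × 5.364 m = 48600 m³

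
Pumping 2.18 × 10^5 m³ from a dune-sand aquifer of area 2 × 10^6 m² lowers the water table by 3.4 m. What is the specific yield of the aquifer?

Sy ≈ 0.032

Sy = ΔV / (A × Δh) = 2.18 × 10^5 m³ / (2 × 10^6 m² × 3.4 m) = 0.03206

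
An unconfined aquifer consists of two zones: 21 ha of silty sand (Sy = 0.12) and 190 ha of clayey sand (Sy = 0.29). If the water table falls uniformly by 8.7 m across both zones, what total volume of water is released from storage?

ΔV ≈ 5.01 × 10^6 m³

A₁ = 21 ha = 2.1 × 10^5 m²; A₂ = 190 ha = 1.9 × 10^6 m²
ΔV₁ = 0.12 × 2.1 × 10^5 × 8.7 = 2.192 × 10^5 m³
ΔV₂ = 0.29 × 1.9 × 10^6 × 8.7 = 4.794 × 10^6 m³
ΔV = ΔV₁ + ΔV₂ = 5.013 × 10^6 m³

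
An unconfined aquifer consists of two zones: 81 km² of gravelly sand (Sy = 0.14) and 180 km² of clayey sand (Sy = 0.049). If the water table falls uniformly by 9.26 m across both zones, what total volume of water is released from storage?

A₁ = 81 km² = 8.1 × 10^7 m²; A₂ = 180 km² = 1.8 × 10^8 m²
ΔV₁ = 0.14 × 8.1 × 10^7 × 9.26 = 1.05 × 10^8 m³
ΔV₂ = 0.049 × 1.8 × 10^8 × 9.26 = 8.167 × 10^7 m³
ΔV = ΔV₁ + ΔV₂ = 1.867 × 10^8 m³

ΔV ≈ 1.87 × 10^8 m³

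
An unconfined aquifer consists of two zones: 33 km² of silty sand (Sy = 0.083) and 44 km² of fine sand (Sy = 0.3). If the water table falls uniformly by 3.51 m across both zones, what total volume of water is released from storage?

A₁ = 33 km² = 3.3 × 10^7 m²; A₂ = 44 km² = 4.4 × 10^7 m²
ΔV₁ = 0.083 × 3.3 × 10^7 × 3.51 = 9.614 × 10^6 m³
ΔV₂ = 0.3 × 4.4 × 10^7 × 3.51 = 4.633 × 10^7 m³
ΔV = ΔV₁ + ΔV₂ = 5.595 × 10^7 m³

ΔV ≈ 5.59 × 10^7 m³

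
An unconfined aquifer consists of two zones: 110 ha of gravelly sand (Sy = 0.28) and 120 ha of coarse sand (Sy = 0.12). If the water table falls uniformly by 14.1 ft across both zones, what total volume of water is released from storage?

ΔV ≈ 1.94 × 10^6 m³

A₁ = 110 ha = 1.1 × 10^6 m²; A₂ = 120 ha = 1.2 × 10^6 m²
Δh = 14.1 ft = 4.298 m
ΔV₁ = 0.28 × 1.1 × 10^6 × 4.298 = 1.324 × 10^6 m³
ΔV₂ = 0.12 × 1.2 × 10^6 × 4.298 = 6.189 × 10^5 m³
ΔV = ΔV₁ + ΔV₂ = 1.943 × 10^6 m³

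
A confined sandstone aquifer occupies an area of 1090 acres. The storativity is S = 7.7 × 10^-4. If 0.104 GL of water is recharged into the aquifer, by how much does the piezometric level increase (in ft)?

A = 1090 acres = 4.411 × 10^6 m²
ΔV = 0.104 GL = 1.04 × 10^5 m³
Δh = ΔV / (S × A) = 1.04 × 10^5 m³ / (7.7 × 10^-4 × 4.411 × 10^6 m²) = 30.62 m
Δh = 30.62 m = 100.5 ft

Δh ≈ 100 ft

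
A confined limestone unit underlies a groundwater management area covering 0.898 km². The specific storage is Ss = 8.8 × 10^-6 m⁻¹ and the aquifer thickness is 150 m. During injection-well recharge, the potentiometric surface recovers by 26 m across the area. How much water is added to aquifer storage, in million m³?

S = Ss × b = 8.8 × 10^-6 m⁻¹ × 150 m = 1.32 × 10^-3
A = 0.898 km² = 8.98 × 10^5 m²
ΔV = S × A × Δh = 0.00132 × 8.98 × 10^5 m² × 26 m = 30820 m³
ΔV = 30820 m³ = 0.03082 million m³

ΔV ≈ 0.0308 million m³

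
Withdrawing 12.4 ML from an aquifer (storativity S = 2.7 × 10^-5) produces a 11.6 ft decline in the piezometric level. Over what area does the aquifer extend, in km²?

A ≈ 130 km²

Δh = 11.6 ft = 3.536 m
ΔV = 12.4 ML = 12400 m³
A = ΔV / (S × Δh) = 12400 / (2.7 × 10^-5 × 3.536) = 1.299 × 10^8 m²
A = 1.299 × 10^8 m² = 129.9 km²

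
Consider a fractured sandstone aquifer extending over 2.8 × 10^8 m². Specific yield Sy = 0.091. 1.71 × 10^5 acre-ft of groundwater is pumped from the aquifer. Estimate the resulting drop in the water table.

ΔV = 1.71 × 10^5 acre-ft = 2.109 × 10^8 m³
Δh = ΔV / (Sy × A) = 2.109 × 10^8 m³ / (0.091 × 2.8 × 10^8 m²) = 8.278 m

Δh ≈ 8.28 m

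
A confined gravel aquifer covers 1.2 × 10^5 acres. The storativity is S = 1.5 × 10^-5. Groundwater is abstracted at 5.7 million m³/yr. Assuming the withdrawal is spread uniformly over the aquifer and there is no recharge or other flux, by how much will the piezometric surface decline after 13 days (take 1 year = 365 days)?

Δh ≈ 27.9 m

A = 1.2 × 10^5 acres = 4.856 × 10^8 m²
Q = 5.7 million m³/yr = 15620 m³/d
ΔV = Q × t = 15620 m³/d × 13 d = 2.03 × 10^5 m³
Δh = ΔV / (S × A) = 2.03 × 10^5 / (1.5 × 10^-5 × 4.856 × 10^8) = 27.87 m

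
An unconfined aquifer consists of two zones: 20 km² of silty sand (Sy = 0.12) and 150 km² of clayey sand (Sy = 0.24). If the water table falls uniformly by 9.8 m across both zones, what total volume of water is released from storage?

A₁ = 20 km² = 2 × 10^7 m²; A₂ = 150 km² = 1.5 × 10^8 m²
ΔV₁ = 0.12 × 2 × 10^7 × 9.8 = 2.352 × 10^7 m³
ΔV₂ = 0.24 × 1.5 × 10^8 × 9.8 = 3.528 × 10^8 m³
ΔV = ΔV₁ + ΔV₂ = 3.763 × 10^8 m³

ΔV ≈ 3.76 × 10^8 m³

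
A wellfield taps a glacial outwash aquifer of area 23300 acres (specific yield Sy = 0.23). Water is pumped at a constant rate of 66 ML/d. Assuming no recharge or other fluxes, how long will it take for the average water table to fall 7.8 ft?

t ≈ 781 days

A = 23300 acres = 9.429 × 10^7 m²
Δh = 7.8 ft = 2.377 m
ΔV = Sy × A × Δh = 0.23 × 9.429 × 10^7 × 2.377 = 5.156 × 10^7 m³
Q = 66 ML/d = 66000 m³/d
t = ΔV / Q = 5.156 × 10^7 m³ / 66000 m³/d = 781.2 d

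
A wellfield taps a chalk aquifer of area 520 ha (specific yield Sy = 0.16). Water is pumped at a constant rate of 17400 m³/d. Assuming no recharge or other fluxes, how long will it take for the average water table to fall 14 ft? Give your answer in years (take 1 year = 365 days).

A = 520 ha = 5.2 × 10^6 m²
Δh = 14 ft = 4.267 m
ΔV = Sy × A × Δh = 0.16 × 5.2 × 10^6 × 4.267 = 3.55 × 10^6 m³
t = ΔV / Q = 3.55 × 10^6 m³ / 17400 m³/d = 204 d
t = 204 d ≈ 0.559 years

t ≈ 0.559 years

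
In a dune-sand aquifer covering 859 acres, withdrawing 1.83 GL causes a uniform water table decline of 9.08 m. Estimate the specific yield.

A = 859 acres = 3.476 × 10^6 m²
ΔV = 1.83 GL = 1.83 × 10^6 m³
Sy = ΔV / (A × Δh) = 1.83 × 10^6 m³ / (3.476 × 10^6 m² × 9.08 m) = 0.05798

Sy ≈ 0.058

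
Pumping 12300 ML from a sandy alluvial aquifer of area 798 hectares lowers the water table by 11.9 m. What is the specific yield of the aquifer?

A = 798 hectares = 7.98 × 10^6 m²
ΔV = 12300 ML = 1.23 × 10^7 m³
Sy = ΔV / (A × Δh) = 1.23 × 10^7 m³ / (7.98 × 10^6 m² × 11.9 m) = 0.1295

Sy ≈ 0.13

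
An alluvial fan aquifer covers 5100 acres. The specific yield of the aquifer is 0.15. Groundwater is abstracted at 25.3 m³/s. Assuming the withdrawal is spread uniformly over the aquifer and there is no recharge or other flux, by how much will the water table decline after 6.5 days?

Δh ≈ 4.59 m

A = 5100 acres = 2.064 × 10^7 m²
Q = 25.3 m³/s = 2.186 × 10^6 m³/d
ΔV = Q × t = 2.186 × 10^6 m³/d × 6.5 d = 1.421 × 10^7 m³
Δh = ΔV / (Sy × A) = 1.421 × 10^7 / (0.15 × 2.064 × 10^7) = 4.59 m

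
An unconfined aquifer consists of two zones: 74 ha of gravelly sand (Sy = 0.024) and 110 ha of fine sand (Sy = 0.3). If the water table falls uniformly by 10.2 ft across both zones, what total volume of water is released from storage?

A₁ = 74 ha = 7.4 × 10^5 m²; A₂ = 110 ha = 1.1 × 10^6 m²
Δh = 10.2 ft = 3.109 m
ΔV₁ = 0.024 × 7.4 × 10^5 × 3.109 = 55220 m³
ΔV₂ = 0.3 × 1.1 × 10^6 × 3.109 = 1.026 × 10^6 m³
ΔV = ΔV₁ + ΔV₂ = 1.081 × 10^6 m³

ΔV ≈ 1.08 × 10^6 m³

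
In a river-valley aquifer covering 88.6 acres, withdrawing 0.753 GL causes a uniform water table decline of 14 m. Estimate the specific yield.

Sy ≈ 0.15

A = 88.6 acres = 3.586 × 10^5 m²
ΔV = 0.753 GL = 7.53 × 10^5 m³
Sy = ΔV / (A × Δh) = 7.53 × 10^5 m³ / (3.586 × 10^5 m² × 14 m) = 0.15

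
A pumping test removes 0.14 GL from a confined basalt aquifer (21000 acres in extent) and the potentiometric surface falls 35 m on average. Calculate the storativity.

S ≈ 4.7 × 10^-5

A = 21000 acres = 8.498 × 10^7 m²
ΔV = 0.14 GL = 1.4 × 10^5 m³
S = ΔV / (A × Δh) = 1.4 × 10^5 m³ / (8.498 × 10^7 m² × 35 m) = 4.707 × 10^-5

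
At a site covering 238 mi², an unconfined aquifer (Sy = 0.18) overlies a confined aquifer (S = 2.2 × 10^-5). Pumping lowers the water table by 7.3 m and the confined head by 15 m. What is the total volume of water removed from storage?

ΔV ≈ 8.1 × 10^8 m³

A = 238 mi² = 6.164 × 10^8 m²
Unconfined: ΔV_u = Sy × A × Δh_u = 0.18 × 6.164 × 10^8 × 7.3 = 8.1 × 10^8 m³
Confined: ΔV_c = S × A × Δh_c = 2.2 × 10^-5 × 6.164 × 10^8 × 15 = 2.034 × 10^5 m³
Total ΔV = 8.1 × 10^8 + 2.034 × 10^5 = 8.102 × 10^8 m³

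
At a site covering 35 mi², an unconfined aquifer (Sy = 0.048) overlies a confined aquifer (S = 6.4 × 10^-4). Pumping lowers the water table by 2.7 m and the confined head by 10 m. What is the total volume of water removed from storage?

ΔV ≈ 1.23 × 10^7 m³

A = 35 mi² = 9.065 × 10^7 m²
Unconfined: ΔV_u = Sy × A × Δh_u = 0.048 × 9.065 × 10^7 × 2.7 = 1.175 × 10^7 m³
Confined: ΔV_c = S × A × Δh_c = 6.4 × 10^-4 × 9.065 × 10^7 × 10 = 5.802 × 10^5 m³
Total ΔV = 1.175 × 10^7 + 5.802 × 10^5 = 1.233 × 10^7 m³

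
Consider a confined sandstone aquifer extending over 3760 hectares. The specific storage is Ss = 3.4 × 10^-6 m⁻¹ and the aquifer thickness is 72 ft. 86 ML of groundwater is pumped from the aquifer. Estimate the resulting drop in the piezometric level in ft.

Δh ≈ 101 ft

b = 72 ft = 21.95 m
S = Ss × b = 3.4 × 10^-6 m⁻¹ × 21.95 m = 7.462 × 10^-5
A = 3760 hectares = 3.76 × 10^7 m²
ΔV = 86 ML = 86000 m³
Δh = ΔV / (S × A) = 86000 m³ / (7.462 × 10^-5 × 3.76 × 10^7 m²) = 30.65 m
Δh = 30.65 m = 100.6 ft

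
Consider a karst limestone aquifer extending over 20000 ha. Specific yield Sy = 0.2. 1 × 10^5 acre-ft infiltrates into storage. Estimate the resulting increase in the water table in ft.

Δh ≈ 10.1 ft

A = 20000 ha = 2 × 10^8 m²
ΔV = 1 × 10^5 acre-ft = 1.233 × 10^8 m³
Δh = ΔV / (Sy × A) = 1.233 × 10^8 m³ / (0.2 × 2 × 10^8 m²) = 3.084 m
Δh = 3.084 m = 10.12 ft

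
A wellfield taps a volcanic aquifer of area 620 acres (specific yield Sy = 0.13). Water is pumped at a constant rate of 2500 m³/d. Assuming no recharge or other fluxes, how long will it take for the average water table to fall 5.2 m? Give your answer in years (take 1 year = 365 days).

A = 620 acres = 2.509 × 10^6 m²
ΔV = Sy × A × Δh = 0.13 × 2.509 × 10^6 × 5.2 = 1.696 × 10^6 m³
t = ΔV / Q = 1.696 × 10^6 m³ / 2500 m³/d = 678.4 d
t = 678.4 d ≈ 1.859 years

t ≈ 1.86 years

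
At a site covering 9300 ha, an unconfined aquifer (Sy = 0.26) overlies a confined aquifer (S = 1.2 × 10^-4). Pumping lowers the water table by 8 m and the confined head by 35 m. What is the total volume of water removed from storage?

ΔV ≈ 1.94 × 10^8 m³

A = 9300 ha = 9.3 × 10^7 m²
Unconfined: ΔV_u = Sy × A × Δh_u = 0.26 × 9.3 × 10^7 × 8 = 1.934 × 10^8 m³
Confined: ΔV_c = S × A × Δh_c = 1.2 × 10^-4 × 9.3 × 10^7 × 35 = 3.906 × 10^5 m³
Total ΔV = 1.934 × 10^8 + 3.906 × 10^5 = 1.938 × 10^8 m³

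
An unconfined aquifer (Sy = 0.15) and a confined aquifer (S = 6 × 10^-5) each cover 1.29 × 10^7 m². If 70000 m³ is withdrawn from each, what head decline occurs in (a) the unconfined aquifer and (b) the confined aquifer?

Δh_u ≈ 0.0362 m; Δh_c ≈ 90.4 m

Unconfined: Δh_u = ΔV/(Sy·A) = 70000/(0.15 × 1.29 × 10^7) = 0.03618 m
Confined: Δh_c = ΔV/(S·A) = 70000/(6 × 10^-5 × 1.29 × 10^7) = 90.44 m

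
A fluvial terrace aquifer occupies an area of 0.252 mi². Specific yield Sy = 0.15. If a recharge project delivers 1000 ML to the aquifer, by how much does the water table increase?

Δh ≈ 10.2 m

A = 0.252 mi² = 6.527 × 10^5 m²
ΔV = 1000 ML = 1 × 10^6 m³
Δh = ΔV / (Sy × A) = 1 × 10^6 m³ / (0.15 × 6.527 × 10^5 m²) = 10.21 m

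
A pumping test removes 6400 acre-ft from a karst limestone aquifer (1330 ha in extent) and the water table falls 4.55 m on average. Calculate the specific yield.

Sy ≈ 0.13

A = 1330 ha = 1.33 × 10^7 m²
ΔV = 6400 acre-ft = 7.894 × 10^6 m³
Sy = ΔV / (A × Δh) = 7.894 × 10^6 m³ / (1.33 × 10^7 m² × 4.55 m) = 0.1305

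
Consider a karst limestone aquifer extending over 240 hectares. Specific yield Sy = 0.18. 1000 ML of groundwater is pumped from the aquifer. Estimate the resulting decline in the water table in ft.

Δh ≈ 7.59 ft

A = 240 hectares = 2.4 × 10^6 m²
ΔV = 1000 ML = 1 × 10^6 m³
Δh = ΔV / (Sy × A) = 1 × 10^6 m³ / (0.18 × 2.4 × 10^6 m²) = 2.315 m
Δh = 2.315 m = 7.595 ft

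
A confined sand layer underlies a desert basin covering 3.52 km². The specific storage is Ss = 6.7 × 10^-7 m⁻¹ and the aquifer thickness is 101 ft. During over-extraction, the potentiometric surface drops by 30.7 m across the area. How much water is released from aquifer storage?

ΔV ≈ 2230 m³

b = 101 ft = 30.78 m
S = Ss × b = 6.7 × 10^-7 m⁻¹ × 30.78 m = 2.063 × 10^-5
A = 3.52 km² = 3.52 × 10^6 m²
ΔV = S × A × Δh = 2.063 × 10^-5 × 3.52 × 10^6 m² × 30.7 m = 2229 m³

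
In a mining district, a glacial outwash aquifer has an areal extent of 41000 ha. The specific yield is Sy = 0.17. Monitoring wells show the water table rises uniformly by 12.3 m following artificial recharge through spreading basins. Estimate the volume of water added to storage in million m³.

A = 41000 ha = 4.1 × 10^8 m²
ΔV = Sy × A × Δh = 0.17 × 4.1 × 10^8 m² × 12.3 m = 8.573 × 10^8 m³
ΔV = 8.573 × 10^8 m³ = 857.3 million m³

ΔV ≈ 857 million m³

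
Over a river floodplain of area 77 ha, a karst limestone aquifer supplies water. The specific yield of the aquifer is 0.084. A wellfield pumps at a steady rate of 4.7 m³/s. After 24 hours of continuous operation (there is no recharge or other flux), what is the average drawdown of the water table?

A = 77 ha = 7.7 × 10^5 m²
Q = 4.7 m³/s = 4.061 × 10^5 m³/d
t = 24 hours = 1 d
ΔV = Q × t = 4.061 × 10^5 m³/d × 1 d = 4.061 × 10^5 m³
Δh = ΔV / (Sy × A) = 4.061 × 10^5 / (0.084 × 7.7 × 10^5) = 6.278 m

Δh ≈ 6.28 m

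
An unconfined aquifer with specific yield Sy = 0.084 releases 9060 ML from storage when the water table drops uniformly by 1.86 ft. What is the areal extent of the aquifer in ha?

Δh = 1.86 ft = 0.5669 m
ΔV = 9060 ML = 9.06 × 10^6 m³
A = ΔV / (Sy × Δh) = 9.06 × 10^6 / (0.084 × 0.5669) = 1.902 × 10^8 m²
A = 1.902 × 10^8 m² = 19020 ha

A ≈ 19000 ha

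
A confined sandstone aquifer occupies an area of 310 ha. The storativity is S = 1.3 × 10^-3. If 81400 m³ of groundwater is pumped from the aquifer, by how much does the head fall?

Δh ≈ 20.2 m

A = 310 ha = 3.1 × 10^6 m²
Δh = ΔV / (S × A) = 81400 m³ / (0.0013 × 3.1 × 10^6 m²) = 20.2 m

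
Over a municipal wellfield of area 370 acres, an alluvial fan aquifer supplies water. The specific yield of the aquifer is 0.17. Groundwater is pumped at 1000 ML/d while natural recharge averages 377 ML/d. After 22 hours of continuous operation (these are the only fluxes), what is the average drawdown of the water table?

Δh ≈ 2.24 m

A = 370 acres = 1.497 × 10^6 m²
Net abstraction = 1000 − 377 = 623 ML/d
Q_net = 623 ML/d = 6.23 × 10^5 m³/d
t = 22 hours = 0.9167 d
ΔV = Q × t = 6.23 × 10^5 m³/d × 0.9167 d = 5.711 × 10^5 m³
Δh = ΔV / (Sy × A) = 5.711 × 10^5 / (0.17 × 1.497 × 10^6) = 2.244 m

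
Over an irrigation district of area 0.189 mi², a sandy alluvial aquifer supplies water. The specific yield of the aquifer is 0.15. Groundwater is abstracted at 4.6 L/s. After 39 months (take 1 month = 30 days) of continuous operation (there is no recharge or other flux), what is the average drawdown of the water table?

Δh ≈ 6.33 m

A = 0.189 mi² = 4.895 × 10^5 m²
Q = 4.6 L/s = 397.4 m³/d
t = 39 months = 1170 d
ΔV = Q × t = 397.4 m³/d × 1170 d = 4.65 × 10^5 m³
Δh = ΔV / (Sy × A) = 4.65 × 10^5 / (0.15 × 4.895 × 10^5) = 6.333 m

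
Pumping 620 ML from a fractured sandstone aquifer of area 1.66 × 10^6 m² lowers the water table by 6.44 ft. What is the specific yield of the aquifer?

Δh = 6.44 ft = 1.963 m
ΔV = 620 ML = 6.2 × 10^5 m³
Sy = ΔV / (A × Δh) = 6.2 × 10^5 m³ / (1.66 × 10^6 m² × 1.963 m) = 0.1903

Sy ≈ 0.19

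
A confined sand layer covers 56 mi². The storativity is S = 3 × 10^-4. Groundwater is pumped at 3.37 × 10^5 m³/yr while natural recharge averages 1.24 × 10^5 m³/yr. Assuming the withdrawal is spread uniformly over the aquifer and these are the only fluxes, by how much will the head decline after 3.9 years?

A = 56 mi² = 1.45 × 10^8 m²
Net abstraction = 3.37 × 10^5 − 1.24 × 10^5 = 2.13 × 10^5 m³/yr
Q_net = 2.13 × 10^5 m³/yr = 583.6 m³/d
t = 3.9 years = 1424 d
ΔV = Q × t = 583.6 m³/d × 1424 d = 8.307 × 10^5 m³
Δh = ΔV / (S × A) = 8.307 × 10^5 / (3 × 10^-4 × 1.45 × 10^8) = 19.09 m

Δh ≈ 19.1 m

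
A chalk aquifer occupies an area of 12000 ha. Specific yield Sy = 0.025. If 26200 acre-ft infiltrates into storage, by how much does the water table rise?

Δh ≈ 10.8 m

A = 12000 ha = 1.2 × 10^8 m²
ΔV = 26200 acre-ft = 3.232 × 10^7 m³
Δh = ΔV / (Sy × A) = 3.232 × 10^7 m³ / (0.025 × 1.2 × 10^8 m²) = 10.77 m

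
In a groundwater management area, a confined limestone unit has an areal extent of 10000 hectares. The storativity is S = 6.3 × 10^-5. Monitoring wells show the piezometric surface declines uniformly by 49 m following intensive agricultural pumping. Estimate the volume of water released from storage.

A = 10000 hectares = 1 × 10^8 m²
ΔV = S × A × Δh = 6.3 × 10^-5 × 1 × 10^8 m² × 49 m = 3.087 × 10^5 m³

ΔV ≈ 3.09 × 10^5 m³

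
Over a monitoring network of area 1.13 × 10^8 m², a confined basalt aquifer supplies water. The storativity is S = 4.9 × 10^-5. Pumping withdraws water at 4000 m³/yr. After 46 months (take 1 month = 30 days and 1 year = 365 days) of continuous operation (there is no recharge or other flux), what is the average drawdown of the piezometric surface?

Q = 4000 m³/yr = 10.96 m³/d
t = 46 months = 1380 d
ΔV = Q × t = 10.96 m³/d × 1380 d = 15120 m³
Δh = ΔV / (S × A) = 15120 / (4.9 × 10^-5 × 1.13 × 10^8) = 2.731 m

Δh ≈ 2.73 m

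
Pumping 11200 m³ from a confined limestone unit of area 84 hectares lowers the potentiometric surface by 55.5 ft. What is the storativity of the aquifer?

S ≈ 7.9 × 10^-4

A = 84 hectares = 8.4 × 10^5 m²
Δh = 55.5 ft = 16.92 m
S = ΔV / (A × Δh) = 11200 m³ / (8.4 × 10^5 m² × 16.92 m) = 7.882 × 10^-4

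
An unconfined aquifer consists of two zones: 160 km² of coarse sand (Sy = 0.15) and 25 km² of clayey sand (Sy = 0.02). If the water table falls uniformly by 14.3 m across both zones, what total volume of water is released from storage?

A₁ = 160 km² = 1.6 × 10^8 m²; A₂ = 25 km² = 2.5 × 10^7 m²
ΔV₁ = 0.15 × 1.6 × 10^8 × 14.3 = 3.432 × 10^8 m³
ΔV₂ = 0.02 × 2.5 × 10^7 × 14.3 = 7.15 × 10^6 m³
ΔV = ΔV₁ + ΔV₂ = 3.503 × 10^8 m³

ΔV ≈ 3.5 × 10^8 m³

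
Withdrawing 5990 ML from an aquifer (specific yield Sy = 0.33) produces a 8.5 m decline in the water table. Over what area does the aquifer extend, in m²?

A ≈ 2.14 × 10^6 m²

ΔV = 5990 ML = 5.99 × 10^6 m³
A = ΔV / (Sy × Δh) = 5.99 × 10^6 / (0.33 × 8.5) = 2.135 × 10^6 m²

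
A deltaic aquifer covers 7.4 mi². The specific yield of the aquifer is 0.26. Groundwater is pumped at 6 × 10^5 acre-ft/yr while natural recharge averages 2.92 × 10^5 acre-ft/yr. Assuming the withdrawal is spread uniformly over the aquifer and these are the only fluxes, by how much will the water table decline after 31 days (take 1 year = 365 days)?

A = 7.4 mi² = 1.917 × 10^7 m²
Net abstraction = 6 × 10^5 − 2.92 × 10^5 = 3.08 × 10^5 acre-ft/yr
Q_net = 3.08 × 10^5 acre-ft/yr = 1.041 × 10^6 m³/d
ΔV = Q × t = 1.041 × 10^6 m³/d × 31 d = 3.227 × 10^7 m³
Δh = ΔV / (Sy × A) = 3.227 × 10^7 / (0.26 × 1.917 × 10^7) = 6.475 m

Δh ≈ 6.48 m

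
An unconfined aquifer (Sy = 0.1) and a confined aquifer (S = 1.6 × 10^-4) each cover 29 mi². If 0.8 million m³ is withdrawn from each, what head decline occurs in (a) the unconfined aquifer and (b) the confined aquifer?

A = 29 mi² = 7.511 × 10^7 m²
ΔV = 0.8 million m³ = 8 × 10^5 m³
Unconfined: Δh_u = ΔV/(Sy·A) = 8 × 10^5/(0.1 × 7.511 × 10^7) = 0.1065 m
Confined: Δh_c = ΔV/(S·A) = 8 × 10^5/(1.6 × 10^-4 × 7.511 × 10^7) = 66.57 m

Δh_u ≈ 0.107 m; Δh_c ≈ 66.6 m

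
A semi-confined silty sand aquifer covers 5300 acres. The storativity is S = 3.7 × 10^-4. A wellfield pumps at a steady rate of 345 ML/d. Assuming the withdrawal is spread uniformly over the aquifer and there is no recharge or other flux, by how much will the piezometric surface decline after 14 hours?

A = 5300 acres = 2.145 × 10^7 m²
Q = 345 ML/d = 3.45 × 10^5 m³/d
t = 14 hours = 0.5833 d
ΔV = Q × t = 3.45 × 10^5 m³/d × 0.5833 d = 2.012 × 10^5 m³
Δh = ΔV / (S × A) = 2.012 × 10^5 / (3.7 × 10^-4 × 2.145 × 10^7) = 25.36 m

Δh ≈ 25.4 m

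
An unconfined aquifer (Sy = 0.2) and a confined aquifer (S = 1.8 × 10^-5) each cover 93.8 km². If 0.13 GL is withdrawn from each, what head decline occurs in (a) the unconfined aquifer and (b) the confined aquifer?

A = 93.8 km² = 9.38 × 10^7 m²
ΔV = 0.13 GL = 1.3 × 10^5 m³
Unconfined: Δh_u = ΔV/(Sy·A) = 1.3 × 10^5/(0.2 × 9.38 × 10^7) = 0.00693 m
Confined: Δh_c = ΔV/(S·A) = 1.3 × 10^5/(1.8 × 10^-5 × 9.38 × 10^7) = 77 m

Δh_u ≈ 0.00693 m; Δh_c ≈ 77 m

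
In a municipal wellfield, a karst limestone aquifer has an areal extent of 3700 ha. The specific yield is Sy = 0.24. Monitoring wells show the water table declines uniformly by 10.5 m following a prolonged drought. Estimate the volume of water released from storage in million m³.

ΔV ≈ 93.2 million m³

A = 3700 ha = 3.7 × 10^7 m²
ΔV = Sy × A × Δh = 0.24 × 3.7 × 10^7 m² × 10.5 m = 9.324 × 10^7 m³
ΔV = 9.324 × 10^7 m³ = 93.24 million m³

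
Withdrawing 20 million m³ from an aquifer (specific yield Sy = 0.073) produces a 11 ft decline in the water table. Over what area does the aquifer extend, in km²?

Δh = 11 ft = 3.353 m
ΔV = 20 million m³ = 2 × 10^7 m³
A = ΔV / (Sy × Δh) = 2 × 10^7 / (0.073 × 3.353) = 8.171 × 10^7 m²
A = 8.171 × 10^7 m² = 81.71 km²

A ≈ 81.7 km²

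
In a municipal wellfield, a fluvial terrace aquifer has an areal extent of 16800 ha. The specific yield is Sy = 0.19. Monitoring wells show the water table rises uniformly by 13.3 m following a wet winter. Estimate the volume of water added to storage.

ΔV ≈ 4.25 × 10^8 m³

A = 16800 ha = 1.68 × 10^8 m²
ΔV = Sy × A × Δh = 0.19 × 1.68 × 10^8 m² × 13.3 m = 4.245 × 10^8 m³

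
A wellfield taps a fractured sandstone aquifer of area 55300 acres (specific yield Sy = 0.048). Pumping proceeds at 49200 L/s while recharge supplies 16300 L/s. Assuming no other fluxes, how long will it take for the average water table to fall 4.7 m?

t ≈ 17.8 days

A = 55300 acres = 2.238 × 10^8 m²
ΔV = Sy × A × Δh = 0.048 × 2.238 × 10^8 × 4.7 = 5.049 × 10^7 m³
Net withdrawal = 49200 − 16300 = 32900 L/s = 2.843 × 10^6 m³/d
t = ΔV / Q = 5.049 × 10^7 m³ / 2.843 × 10^6 m³/d = 17.76 d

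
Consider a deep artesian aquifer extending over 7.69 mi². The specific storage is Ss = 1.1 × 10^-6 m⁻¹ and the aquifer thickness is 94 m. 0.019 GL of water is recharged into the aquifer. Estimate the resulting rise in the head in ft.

S = Ss × b = 1.1 × 10^-6 m⁻¹ × 94 m = 1.034 × 10^-4
A = 7.69 mi² = 1.992 × 10^7 m²
ΔV = 0.019 GL = 19000 m³
Δh = ΔV / (S × A) = 19000 m³ / (1.034 × 10^-4 × 1.992 × 10^7 m²) = 9.226 m
Δh = 9.226 m = 30.27 ft

Δh ≈ 30.3 ft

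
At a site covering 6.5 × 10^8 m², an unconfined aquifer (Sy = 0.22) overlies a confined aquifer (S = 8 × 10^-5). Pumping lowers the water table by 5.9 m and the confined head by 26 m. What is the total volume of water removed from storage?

Unconfined: ΔV_u = Sy × A × Δh_u = 0.22 × 6.5 × 10^8 × 5.9 = 8.437 × 10^8 m³
Confined: ΔV_c = S × A × Δh_c = 8 × 10^-5 × 6.5 × 10^8 × 26 = 1.352 × 10^6 m³
Total ΔV = 8.437 × 10^8 + 1.352 × 10^6 = 8.451 × 10^8 m³

ΔV ≈ 8.45 × 10^8 m³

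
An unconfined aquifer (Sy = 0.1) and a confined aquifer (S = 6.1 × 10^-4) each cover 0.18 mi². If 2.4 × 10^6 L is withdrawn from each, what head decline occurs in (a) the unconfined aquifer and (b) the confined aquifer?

Δh_u ≈ 0.0515 m; Δh_c ≈ 8.44 m

A = 0.18 mi² = 4.662 × 10^5 m²
ΔV = 2.4 × 10^6 L = 2400 m³
Unconfined: Δh_u = ΔV/(Sy·A) = 2400/(0.1 × 4.662 × 10^5) = 0.05148 m
Confined: Δh_c = ΔV/(S·A) = 2400/(6.1 × 10^-4 × 4.662 × 10^5) = 8.439 m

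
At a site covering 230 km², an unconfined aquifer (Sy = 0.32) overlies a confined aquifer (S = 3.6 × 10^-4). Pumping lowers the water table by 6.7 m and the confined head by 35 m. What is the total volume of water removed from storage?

ΔV ≈ 4.96 × 10^8 m³

A = 230 km² = 2.3 × 10^8 m²
Unconfined: ΔV_u = Sy × A × Δh_u = 0.32 × 2.3 × 10^8 × 6.7 = 4.931 × 10^8 m³
Confined: ΔV_c = S × A × Δh_c = 3.6 × 10^-4 × 2.3 × 10^8 × 35 = 2.898 × 10^6 m³
Total ΔV = 4.931 × 10^8 + 2.898 × 10^6 = 4.96 × 10^8 m³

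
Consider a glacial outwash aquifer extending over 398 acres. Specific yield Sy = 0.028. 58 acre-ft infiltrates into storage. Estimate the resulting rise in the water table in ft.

A = 398 acres = 1.611 × 10^6 m²
ΔV = 58 acre-ft = 71540 m³
Δh = ΔV / (Sy × A) = 71540 m³ / (0.028 × 1.611 × 10^6 m²) = 1.586 m
Δh = 1.586 m = 5.205 ft

Δh ≈ 5.2 ft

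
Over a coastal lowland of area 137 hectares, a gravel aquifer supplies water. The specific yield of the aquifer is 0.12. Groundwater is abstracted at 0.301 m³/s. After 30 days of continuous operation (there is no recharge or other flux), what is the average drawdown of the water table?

A = 137 hectares = 1.37 × 10^6 m²
Q = 0.301 m³/s = 26010 m³/d
ΔV = Q × t = 26010 m³/d × 30 d = 7.802 × 10^5 m³
Δh = ΔV / (Sy × A) = 7.802 × 10^5 / (0.12 × 1.37 × 10^6) = 4.746 m

Δh ≈ 4.75 m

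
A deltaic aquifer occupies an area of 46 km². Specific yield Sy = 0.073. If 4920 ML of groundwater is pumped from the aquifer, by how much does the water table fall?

A = 46 km² = 4.6 × 10^7 m²
ΔV = 4920 ML = 4.92 × 10^6 m³
Δh = ΔV / (Sy × A) = 4.92 × 10^6 m³ / (0.073 × 4.6 × 10^7 m²) = 1.465 m

Δh ≈ 1.47 m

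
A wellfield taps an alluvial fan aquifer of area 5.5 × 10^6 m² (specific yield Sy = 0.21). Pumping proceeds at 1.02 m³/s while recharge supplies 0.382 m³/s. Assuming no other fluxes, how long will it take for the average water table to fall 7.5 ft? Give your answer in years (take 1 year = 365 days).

t ≈ 0.131 years

Δh = 7.5 ft = 2.286 m
ΔV = Sy × A × Δh = 0.21 × 5.5 × 10^6 × 2.286 = 2.64 × 10^6 m³
Net withdrawal = 1.02 − 0.382 = 0.638 m³/s = 55120 m³/d
t = ΔV / Q = 2.64 × 10^6 m³ / 55120 m³/d = 47.9 d
t = 47.9 d ≈ 0.1312 years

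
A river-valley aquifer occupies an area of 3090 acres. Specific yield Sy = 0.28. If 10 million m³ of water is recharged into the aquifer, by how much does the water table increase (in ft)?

Δh ≈ 9.37 ft

A = 3090 acres = 1.25 × 10^7 m²
ΔV = 10 million m³ = 1 × 10^7 m³
Δh = ΔV / (Sy × A) = 1 × 10^7 m³ / (0.28 × 1.25 × 10^7 m²) = 2.856 m
Δh = 2.856 m = 9.37 ft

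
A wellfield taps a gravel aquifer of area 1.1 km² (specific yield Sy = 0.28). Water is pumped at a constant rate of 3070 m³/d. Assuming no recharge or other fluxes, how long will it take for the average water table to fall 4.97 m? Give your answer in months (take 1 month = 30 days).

A = 1.1 km² = 1.1 × 10^6 m²
ΔV = Sy × A × Δh = 0.28 × 1.1 × 10^6 × 4.97 = 1.531 × 10^6 m³
t = ΔV / Q = 1.531 × 10^6 m³ / 3070 m³/d = 498.6 d
t = 498.6 d ≈ 16.62 months

t ≈ 16.6 months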